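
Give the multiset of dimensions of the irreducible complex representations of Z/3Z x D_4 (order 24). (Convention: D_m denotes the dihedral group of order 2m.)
Dimensions: 1, 1, 1, 1, 1, 1, 1, 1, 1, 1, 1, 1, 2, 2, 2

Reasoning: There are 15 irreducibles (= number of conjugacy classes). Their dimensions d_i satisfy sum d_i^2 = |G| = 24: 1 + 1 + 1 + 1 + 1 + 1 + 1 + 1 + 1 + 1 + 1 + 1 + 4 + 4 + 4 = 24. (For the product with Z/3Z: each of the 3 1-dim characters of Z/3Z tensors with each irrep of D_4, giving 3 copies of each D_4-dimension.)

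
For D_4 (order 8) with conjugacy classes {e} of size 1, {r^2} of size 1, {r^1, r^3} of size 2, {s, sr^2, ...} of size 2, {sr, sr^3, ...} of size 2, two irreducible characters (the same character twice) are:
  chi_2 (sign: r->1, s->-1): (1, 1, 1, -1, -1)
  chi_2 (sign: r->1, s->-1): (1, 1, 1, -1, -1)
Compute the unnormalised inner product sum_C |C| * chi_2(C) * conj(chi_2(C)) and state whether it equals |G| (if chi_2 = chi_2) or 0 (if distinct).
Sum = 8 = |G| = 8; so <chi_2, chi_2> = 1 (norm-1 confirms irreducibility).

Working: Compute term by term over conjugacy classes (|C| * chi_2(C) * conj(chi_2(C))):
  1*(1)*conj(1) + 1*(1)*conj(1) + 2*(1)*conj(1) + 2*(-1)*conj(-1) + 2*(-1)*conj(-1)
  = (1) + (1) + (2) + (2) + (2)
  = 8.
Dividing by |G| = 8 gives 8/8 = 1, matching the row-orthogonality relation <chi_2, chi_2> = [chi_2 = chi_2].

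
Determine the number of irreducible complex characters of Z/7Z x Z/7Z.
49

Working: The number of irreducible complex representations of a finite group equals its number of conjugacy classes. Z/7Z x Z/7Z is abelian of order 49, so every element is its own conjugacy class: 49 classes, so Z/7Z x Z/7Z (order 49) has exactly 49 irreducible complex representations.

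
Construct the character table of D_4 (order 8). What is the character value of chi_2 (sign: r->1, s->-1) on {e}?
Conjugacy classes: {e} of size 1, {r^2} of size 1, {r^1, r^3} of size 2, {s, sr^2, ...} of size 2, {sr, sr^3, ...} of size 2.
Character table:
  irrep \ class              {e} (size 1)  {r^2} (size 1)  {r^1, r^3} (size 2)  {s, sr^2, ...} (size 2)  {sr, sr^3, ...} (size 2)
  chi_1 (triv)               1             1               1                    1                        1                       
  chi_2 (sign: r->1, s->-1)  1             1               1                    -1                       -1                      
  chi_3 (r->-1, s->1)        1             1               -1                   1                        -1                      
  chi_4 (r->-1, s->-1)       1             1               -1                   -1                       1                       
  chi_5 (2d, j=1)            2             -2              0                    0                        0                       

Spot check: chi_2 (sign: r->1, s->-1) on {e} = 1.

Explanation: D_4 has order 2*4 = 8 with 5 conjugacy classes, hence 5 irreducibles. Sum of squared dims 1 + 1 + 1 + 1 + 4 = 8 = |G|. Linear characters come from the abelianisation; the 2-dimensional irreps have character r^k -> 2*cos(2*pi*j*k/4), reflections -> 0.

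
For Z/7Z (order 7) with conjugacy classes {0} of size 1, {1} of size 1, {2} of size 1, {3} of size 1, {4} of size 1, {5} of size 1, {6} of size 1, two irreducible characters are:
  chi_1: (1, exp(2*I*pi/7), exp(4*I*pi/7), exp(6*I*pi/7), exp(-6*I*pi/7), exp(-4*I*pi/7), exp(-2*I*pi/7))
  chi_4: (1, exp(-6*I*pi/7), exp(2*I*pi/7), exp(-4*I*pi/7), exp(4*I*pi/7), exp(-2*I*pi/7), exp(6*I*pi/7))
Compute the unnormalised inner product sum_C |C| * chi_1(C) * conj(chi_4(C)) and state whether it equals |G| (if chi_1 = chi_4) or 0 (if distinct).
Sum = 0; so <chi_1, chi_4> = 0 (distinct irreducibles are orthogonal).

Argument: Compute term by term over conjugacy classes (|C| * chi_1(C) * conj(chi_4(C))):
  1*(1)*conj(1) + 1*(exp(2*I*pi/7))*conj(exp(-6*I*pi/7)) + 1*(exp(4*I*pi/7))*conj(exp(2*I*pi/7)) + 1*(exp(6*I*pi/7))*conj(exp(-4*I*pi/7)) + 1*(exp(-6*I*pi/7))*conj(exp(4*I*pi/7)) + 1*(exp(-4*I*pi/7))*conj(exp(-2*I*pi/7)) + 1*(exp(-2*I*pi/7))*conj(exp(6*I*pi/7))
  = (1) + (exp(-6*I*pi/7)) + (exp(2*I*pi/7)) + (exp(-4*I*pi/7)) + (exp(4*I*pi/7)) + (exp(-2*I*pi/7)) + (exp(6*I*pi/7))
  = 0.
(Exp terms are combined using exp(i*s)*conj(exp(i*t)) = exp(i*(s-t)), and sums of them are collapsed using the identity that for every m > 1 the m distinct m-th roots of unity sum to 0, e.g. 1 + exp(2*I*pi/3) + exp(-2*I*pi/3) = 0.)
Dividing by |G| = 7 gives 0/7 = 0, matching the row-orthogonality relation <chi_1, chi_4> = [chi_1 = chi_4].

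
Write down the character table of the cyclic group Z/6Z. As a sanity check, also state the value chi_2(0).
Character table of Z/6Z (irreps indexed chi_0,...,chi_5 with chi_k(m) = zeta_6^(k*m), zeta_6 = exp(2*pi*i/6)):
  irrep \ class  {0} (size 1)  {1} (size 1)    {2} (size 1)    {3} (size 1)  {4} (size 1)    {5} (size 1)  
  chi_0          1             1               1               1             1               1             
  chi_1          1             exp(I*pi/3)     exp(2*I*pi/3)   -1            exp(-2*I*pi/3)  exp(-I*pi/3)  
  chi_2          1             exp(2*I*pi/3)   exp(-2*I*pi/3)  1             exp(2*I*pi/3)   exp(-2*I*pi/3)
  chi_3          1             -1              1               -1            1               -1            
  chi_4          1             exp(-2*I*pi/3)  exp(2*I*pi/3)   1             exp(-2*I*pi/3)  exp(2*I*pi/3) 
  chi_5          1             exp(-I*pi/3)    exp(-2*I*pi/3)  -1            exp(2*I*pi/3)   exp(I*pi/3)   

Spot check: chi_2(0) = zeta_6^(2*0) = zeta_6^0 = 1.

Argument: Z/6Z is abelian, so all 6 irreducible complex representations are 1-dimensional. They are given by chi_k(m) = zeta_6^(k*m) for k = 0,...,5. Row orthogonality: sum_m chi_k(m) conj(chi_l(m)) = 6 * [k = l].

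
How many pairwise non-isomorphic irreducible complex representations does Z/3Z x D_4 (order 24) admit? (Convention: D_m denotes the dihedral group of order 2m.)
15

Argument: The number of irreducible complex representations of a finite group equals its number of conjugacy classes. For a direct product, #classes(G x H) = #classes(G) * #classes(H). Z/3Z has 3 classes (abelian), D_4 has 5 classes, so 3 * 5 = 15, so Z/3Z x D_4 (order 24) has exactly 15 irreducible complex representations.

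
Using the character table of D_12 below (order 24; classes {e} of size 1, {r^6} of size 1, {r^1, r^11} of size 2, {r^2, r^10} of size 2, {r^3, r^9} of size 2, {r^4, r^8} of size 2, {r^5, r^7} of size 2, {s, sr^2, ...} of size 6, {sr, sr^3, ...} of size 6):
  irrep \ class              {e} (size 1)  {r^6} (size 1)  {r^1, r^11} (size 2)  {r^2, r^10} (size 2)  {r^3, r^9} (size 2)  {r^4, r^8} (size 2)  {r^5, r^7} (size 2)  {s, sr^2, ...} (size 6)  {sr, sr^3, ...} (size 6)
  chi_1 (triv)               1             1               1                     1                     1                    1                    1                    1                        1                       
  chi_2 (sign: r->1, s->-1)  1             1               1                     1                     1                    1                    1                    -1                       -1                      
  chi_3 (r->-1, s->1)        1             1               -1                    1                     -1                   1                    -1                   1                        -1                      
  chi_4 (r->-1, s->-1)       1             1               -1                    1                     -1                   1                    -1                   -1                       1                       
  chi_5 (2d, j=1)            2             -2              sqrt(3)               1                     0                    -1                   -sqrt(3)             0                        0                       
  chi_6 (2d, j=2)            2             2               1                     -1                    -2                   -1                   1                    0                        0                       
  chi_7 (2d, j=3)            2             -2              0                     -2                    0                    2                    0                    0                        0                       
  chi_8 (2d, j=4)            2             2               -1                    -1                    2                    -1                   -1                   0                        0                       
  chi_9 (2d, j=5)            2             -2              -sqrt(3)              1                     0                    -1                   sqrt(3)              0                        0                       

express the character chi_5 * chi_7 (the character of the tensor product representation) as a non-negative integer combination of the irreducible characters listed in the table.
chi_5 tensor chi_7 = chi_6 + chi_8 (all other irreducibles have multiplicity 0).

Why: The character of a tensor product is the pointwise product (chi_5 * chi_7)(C) = chi_5(C) * chi_7(C):
  {e}: (2)*(2), {r^6}: (-2)*(-2), {r^1, r^11}: (sqrt(3))*(0), {r^2, r^10}: (1)*(-2), {r^3, r^9}: (0)*(0), {r^4, r^8}: (-1)*(2), {r^5, r^7}: (-sqrt(3))*(0), {s, sr^2, ...}: (0)*(0), {sr, sr^3, ...}: (0)*(0)
so (chi_5 * chi_7) takes values
  {e} -> 4, {r^6} -> 4, {r^1, r^11} -> 0, {r^2, r^10} -> -2, {r^3, r^9} -> 0, {r^4, r^8} -> -2, {r^5, r^7} -> 0, {s, sr^2, ...} -> 0, {sr, sr^3, ...} -> 0.
Now take the inner product of this character with each irreducible chi from the table, <chi_5*chi_7, chi> = (1/24) sum_C |C| (chi_5*chi_7)(C) conj(chi(C)):
  <chi_5*chi_7, chi_1> = (1/24)[1*(4)*conj(1) + 1*(4)*conj(1) + 2*(0)*conj(1) + 2*(-2)*conj(1) + 2*(0)*conj(1) + 2*(-2)*conj(1) + 2*(0)*conj(1) + 6*(0)*conj(1) + 6*(0)*conj(1)]
      = (1/24)[(4) + (4) + (0) + (-4) + (0) + (-4) + (0) + (0) + (0)] = 0/24 = 0
  <chi_5*chi_7, chi_2> = (1/24)[1*(4)*conj(1) + 1*(4)*conj(1) + 2*(0)*conj(1) + 2*(-2)*conj(1) + 2*(0)*conj(1) + 2*(-2)*conj(1) + 2*(0)*conj(1) + 6*(0)*conj(-1) + 6*(0)*conj(-1)]
      = (1/24)[(4) + (4) + (0) + (-4) + (0) + (-4) + (0) + (0) + (0)] = 0/24 = 0
  <chi_5*chi_7, chi_3> = (1/24)[1*(4)*conj(1) + 1*(4)*conj(1) + 2*(0)*conj(-1) + 2*(-2)*conj(1) + 2*(0)*conj(-1) + 2*(-2)*conj(1) + 2*(0)*conj(-1) + 6*(0)*conj(1) + 6*(0)*conj(-1)]
      = (1/24)[(4) + (4) + (0) + (-4) + (0) + (-4) + (0) + (0) + (0)] = 0/24 = 0
  <chi_5*chi_7, chi_4> = (1/24)[1*(4)*conj(1) + 1*(4)*conj(1) + 2*(0)*conj(-1) + 2*(-2)*conj(1) + 2*(0)*conj(-1) + 2*(-2)*conj(1) + 2*(0)*conj(-1) + 6*(0)*conj(-1) + 6*(0)*conj(1)]
      = (1/24)[(4) + (4) + (0) + (-4) + (0) + (-4) + (0) + (0) + (0)] = 0/24 = 0
  <chi_5*chi_7, chi_5> = (1/24)[1*(4)*conj(2) + 1*(4)*conj(-2) + 2*(0)*conj(sqrt(3)) + 2*(-2)*conj(1) + 2*(0)*conj(0) + 2*(-2)*conj(-1) + 2*(0)*conj(-sqrt(3)) + 6*(0)*conj(0) + 6*(0)*conj(0)]
      = (1/24)[(8) + (-8) + (0) + (-4) + (0) + (4) + (0) + (0) + (0)] = 0/24 = 0
  <chi_5*chi_7, chi_6> = (1/24)[1*(4)*conj(2) + 1*(4)*conj(2) + 2*(0)*conj(1) + 2*(-2)*conj(-1) + 2*(0)*conj(-2) + 2*(-2)*conj(-1) + 2*(0)*conj(1) + 6*(0)*conj(0) + 6*(0)*conj(0)]
      = (1/24)[(8) + (8) + (0) + (4) + (0) + (4) + (0) + (0) + (0)] = 24/24 = 1
  <chi_5*chi_7, chi_7> = (1/24)[1*(4)*conj(2) + 1*(4)*conj(-2) + 2*(0)*conj(0) + 2*(-2)*conj(-2) + 2*(0)*conj(0) + 2*(-2)*conj(2) + 2*(0)*conj(0) + 6*(0)*conj(0) + 6*(0)*conj(0)]
      = (1/24)[(8) + (-8) + (0) + (8) + (0) + (-8) + (0) + (0) + (0)] = 0/24 = 0
  <chi_5*chi_7, chi_8> = (1/24)[1*(4)*conj(2) + 1*(4)*conj(2) + 2*(0)*conj(-1) + 2*(-2)*conj(-1) + 2*(0)*conj(2) + 2*(-2)*conj(-1) + 2*(0)*conj(-1) + 6*(0)*conj(0) + 6*(0)*conj(0)]
      = (1/24)[(8) + (8) + (0) + (4) + (0) + (4) + (0) + (0) + (0)] = 24/24 = 1
  <chi_5*chi_7, chi_9> = (1/24)[1*(4)*conj(2) + 1*(4)*conj(-2) + 2*(0)*conj(-sqrt(3)) + 2*(-2)*conj(1) + 2*(0)*conj(0) + 2*(-2)*conj(-1) + 2*(0)*conj(sqrt(3)) + 6*(0)*conj(0) + 6*(0)*conj(0)]
      = (1/24)[(8) + (-8) + (0) + (-4) + (0) + (4) + (0) + (0) + (0)] = 0/24 = 0
Hence the multiplicities are chi_6: 1, chi_8: 1. Dimension check: dim(chi_5)*dim(chi_7) = 2*2 = 4 and sum (mult * dim) = 1*2 + 1*2 = 4.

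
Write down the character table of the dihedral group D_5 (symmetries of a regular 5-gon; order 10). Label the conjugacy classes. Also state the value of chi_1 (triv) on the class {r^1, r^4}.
Conjugacy classes: {e} of size 1, {r^1, r^4} of size 2, {r^2, r^3} of size 2, {s, sr, ..., sr^4} of size 5.
Character table:
  irrep \ class              {e} (size 1)  {r^1, r^4} (size 2)  {r^2, r^3} (size 2)  {s, sr, ..., sr^4} (size 5)
  chi_1 (triv)               1             1                    1                    1                          
  chi_2 (sign: r->1, s->-1)  1             1                    1                    -1                         
  chi_3 (2d, j=1)            2             -1/2 + sqrt(5)/2     -sqrt(5)/2 - 1/2     0                          
  chi_4 (2d, j=2)            2             -sqrt(5)/2 - 1/2     -1/2 + sqrt(5)/2     0                          

Spot check: chi_1 (triv) on {r^1, r^4} = 1.

Solution. D_5 has order 2*5 = 10 with 4 conjugacy classes, hence 4 irreducibles. Sum of squared dims 1 + 1 + 4 + 4 = 10 = |G|. Linear characters come from the abelianisation; the 2-dimensional irreps have character r^k -> 2*cos(2*pi*j*k/5), reflections -> 0.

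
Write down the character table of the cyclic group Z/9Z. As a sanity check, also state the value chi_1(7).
Character table of Z/9Z (irreps indexed chi_0,...,chi_8 with chi_k(m) = zeta_9^(k*m), zeta_9 = exp(2*pi*i/9)):
  irrep \ class  {0} (size 1)  {1} (size 1)    {2} (size 1)    {3} (size 1)    {4} (size 1)    {5} (size 1)    {6} (size 1)    {7} (size 1)    {8} (size 1)  
  chi_0          1             1               1               1               1               1               1               1               1             
  chi_1          1             exp(2*I*pi/9)   exp(4*I*pi/9)   exp(2*I*pi/3)   exp(8*I*pi/9)   exp(-8*I*pi/9)  exp(-2*I*pi/3)  exp(-4*I*pi/9)  exp(-2*I*pi/9)
  chi_2          1             exp(4*I*pi/9)   exp(8*I*pi/9)   exp(-2*I*pi/3)  exp(-2*I*pi/9)  exp(2*I*pi/9)   exp(2*I*pi/3)   exp(-8*I*pi/9)  exp(-4*I*pi/9)
  chi_3          1             exp(2*I*pi/3)   exp(-2*I*pi/3)  1               exp(2*I*pi/3)   exp(-2*I*pi/3)  1               exp(2*I*pi/3)   exp(-2*I*pi/3)
  chi_4          1             exp(8*I*pi/9)   exp(-2*I*pi/9)  exp(2*I*pi/3)   exp(-4*I*pi/9)  exp(4*I*pi/9)   exp(-2*I*pi/3)  exp(2*I*pi/9)   exp(-8*I*pi/9)
  chi_5          1             exp(-8*I*pi/9)  exp(2*I*pi/9)   exp(-2*I*pi/3)  exp(4*I*pi/9)   exp(-4*I*pi/9)  exp(2*I*pi/3)   exp(-2*I*pi/9)  exp(8*I*pi/9) 
  chi_6          1             exp(-2*I*pi/3)  exp(2*I*pi/3)   1               exp(-2*I*pi/3)  exp(2*I*pi/3)   1               exp(-2*I*pi/3)  exp(2*I*pi/3) 
  chi_7          1             exp(-4*I*pi/9)  exp(-8*I*pi/9)  exp(2*I*pi/3)   exp(2*I*pi/9)   exp(-2*I*pi/9)  exp(-2*I*pi/3)  exp(8*I*pi/9)   exp(4*I*pi/9) 
  chi_8          1             exp(-2*I*pi/9)  exp(-4*I*pi/9)  exp(-2*I*pi/3)  exp(-8*I*pi/9)  exp(8*I*pi/9)   exp(2*I*pi/3)   exp(4*I*pi/9)   exp(2*I*pi/9) 

Spot check: chi_1(7) = zeta_9^(1*7) = zeta_9^7 = exp(-4*I*pi/9).

Details: Z/9Z is abelian, so all 9 irreducible complex representations are 1-dimensional. They are given by chi_k(m) = zeta_9^(k*m) for k = 0,...,8. Row orthogonality: sum_m chi_k(m) conj(chi_l(m)) = 9 * [k = l].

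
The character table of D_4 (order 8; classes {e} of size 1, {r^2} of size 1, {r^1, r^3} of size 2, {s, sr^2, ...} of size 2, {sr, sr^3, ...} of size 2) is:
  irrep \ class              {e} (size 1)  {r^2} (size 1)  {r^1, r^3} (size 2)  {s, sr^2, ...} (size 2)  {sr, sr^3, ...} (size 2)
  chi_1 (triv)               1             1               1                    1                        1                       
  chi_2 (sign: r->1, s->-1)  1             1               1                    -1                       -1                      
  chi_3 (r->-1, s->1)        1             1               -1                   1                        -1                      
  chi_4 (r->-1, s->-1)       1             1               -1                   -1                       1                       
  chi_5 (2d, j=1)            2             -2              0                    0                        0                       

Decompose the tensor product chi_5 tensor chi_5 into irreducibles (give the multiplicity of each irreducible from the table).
chi_5 tensor chi_5 = chi_1 + chi_2 + chi_3 + chi_4 (all other irreducibles have multiplicity 0).

Why: The character of a tensor product is the pointwise product (chi_5 * chi_5)(C) = chi_5(C) * chi_5(C):
  {e}: (2)*(2), {r^2}: (-2)*(-2), {r^1, r^3}: (0)*(0), {s, sr^2, ...}: (0)*(0), {sr, sr^3, ...}: (0)*(0)
so (chi_5 * chi_5) takes values
  {e} -> 4, {r^2} -> 4, {r^1, r^3} -> 0, {s, sr^2, ...} -> 0, {sr, sr^3, ...} -> 0.
Now take the inner product of this character with each irreducible chi from the table, <chi_5*chi_5, chi> = (1/8) sum_C |C| (chi_5*chi_5)(C) conj(chi(C)):
  <chi_5*chi_5, chi_1> = (1/8)[1*(4)*conj(1) + 1*(4)*conj(1) + 2*(0)*conj(1) + 2*(0)*conj(1) + 2*(0)*conj(1)]
      = (1/8)[(4) + (4) + (0) + (0) + (0)] = 8/8 = 1
  <chi_5*chi_5, chi_2> = (1/8)[1*(4)*conj(1) + 1*(4)*conj(1) + 2*(0)*conj(1) + 2*(0)*conj(-1) + 2*(0)*conj(-1)]
      = (1/8)[(4) + (4) + (0) + (0) + (0)] = 8/8 = 1
  <chi_5*chi_5, chi_3> = (1/8)[1*(4)*conj(1) + 1*(4)*conj(1) + 2*(0)*conj(-1) + 2*(0)*conj(1) + 2*(0)*conj(-1)]
      = (1/8)[(4) + (4) + (0) + (0) + (0)] = 8/8 = 1
  <chi_5*chi_5, chi_4> = (1/8)[1*(4)*conj(1) + 1*(4)*conj(1) + 2*(0)*conj(-1) + 2*(0)*conj(-1) + 2*(0)*conj(1)]
      = (1/8)[(4) + (4) + (0) + (0) + (0)] = 8/8 = 1
  <chi_5*chi_5, chi_5> = (1/8)[1*(4)*conj(2) + 1*(4)*conj(-2) + 2*(0)*conj(0) + 2*(0)*conj(0) + 2*(0)*conj(0)]
      = (1/8)[(8) + (-8) + (0) + (0) + (0)] = 0/8 = 0
Hence the multiplicities are chi_1: 1, chi_2: 1, chi_3: 1, chi_4: 1. Dimension check: dim(chi_5)*dim(chi_5) = 2*2 = 4 and sum (mult * dim) = 1*1 + 1*1 + 1*1 + 1*1 = 4.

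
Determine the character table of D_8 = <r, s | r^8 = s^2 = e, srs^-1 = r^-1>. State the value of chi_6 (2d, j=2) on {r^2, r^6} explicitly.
Conjugacy classes: {e} of size 1, {r^4} of size 1, {r^1, r^7} of size 2, {r^2, r^6} of size 2, {r^3, r^5} of size 2, {s, sr^2, ...} of size 4, {sr, sr^3, ...} of size 4.
Character table:
  irrep \ class              {e} (size 1)  {r^4} (size 1)  {r^1, r^7} (size 2)  {r^2, r^6} (size 2)  {r^3, r^5} (size 2)  {s, sr^2, ...} (size 4)  {sr, sr^3, ...} (size 4)
  chi_1 (triv)               1             1               1                    1                    1                    1                        1                       
  chi_2 (sign: r->1, s->-1)  1             1               1                    1                    1                    -1                       -1                      
  chi_3 (r->-1, s->1)        1             1               -1                   1                    -1                   1                        -1                      
  chi_4 (r->-1, s->-1)       1             1               -1                   1                    -1                   -1                       1                       
  chi_5 (2d, j=1)            2             -2              sqrt(2)              0                    -sqrt(2)             0                        0                       
  chi_6 (2d, j=2)            2             2               0                    -2                   0                    0                        0                       
  chi_7 (2d, j=3)            2             -2              -sqrt(2)             0                    sqrt(2)              0                        0                       

Spot check: chi_6 (2d, j=2) on {r^2, r^6} = -2.

Justification: D_8 has order 2*8 = 16 with 7 conjugacy classes, hence 7 irreducibles. Sum of squared dims 1 + 1 + 1 + 1 + 4 + 4 + 4 = 16 = |G|. Linear characters come from the abelianisation; the 2-dimensional irreps have character r^k -> 2*cos(2*pi*j*k/8), reflections -> 0.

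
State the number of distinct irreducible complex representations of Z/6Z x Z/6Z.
36

Why: The number of irreducible complex representations of a finite group equals its number of conjugacy classes. Z/6Z x Z/6Z is abelian of order 36, so every element is its own conjugacy class: 36 classes, so Z/6Z x Z/6Z (order 36) has exactly 36 irreducible complex representations.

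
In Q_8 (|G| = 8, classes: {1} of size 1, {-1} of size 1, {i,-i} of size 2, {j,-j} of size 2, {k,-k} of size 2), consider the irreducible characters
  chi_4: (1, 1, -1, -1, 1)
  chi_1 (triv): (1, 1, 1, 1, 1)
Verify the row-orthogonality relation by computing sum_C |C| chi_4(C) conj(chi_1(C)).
Sum = 0; so <chi_4, chi_1> = 0 (distinct irreducibles are orthogonal).

Derivation: Compute term by term over conjugacy classes (|C| * chi_4(C) * conj(chi_1(C))):
  1*(1)*conj(1) + 1*(1)*conj(1) + 2*(-1)*conj(1) + 2*(-1)*conj(1) + 2*(1)*conj(1)
  = (1) + (1) + (-2) + (-2) + (2)
  = 0.
Dividing by |G| = 8 gives 0/8 = 0, matching the row-orthogonality relation <chi_4, chi_1> = [chi_4 = chi_1].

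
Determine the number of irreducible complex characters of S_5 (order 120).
7

The number of irreducible complex representations of a finite group equals its number of conjugacy classes. Conjugacy classes in S_5 correspond to cycle types, i.e. partitions of 5; there are p(5) = 7 of them, so S_5 (order 120) has exactly 7 irreducible complex representations.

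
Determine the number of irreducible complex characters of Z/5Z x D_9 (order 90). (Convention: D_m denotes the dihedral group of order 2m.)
30

Reasoning: The number of irreducible complex representations of a finite group equals its number of conjugacy classes. For a direct product, #classes(G x H) = #classes(G) * #classes(H). Z/5Z has 5 classes (abelian), D_9 has 6 classes, so 5 * 6 = 30, so Z/5Z x D_9 (order 90) has exactly 30 irreducible complex representations.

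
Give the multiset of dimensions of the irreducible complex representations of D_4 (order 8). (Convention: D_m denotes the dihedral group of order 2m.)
Dimensions: 1, 1, 1, 1, 2

Why: There are 5 irreducibles (= number of conjugacy classes). Their dimensions d_i satisfy sum d_i^2 = |G| = 8: 1 + 1 + 1 + 1 + 4 = 8.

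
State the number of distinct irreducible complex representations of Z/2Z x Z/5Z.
10

Proof sketch: The number of irreducible complex representations of a finite group equals its number of conjugacy classes. Z/2Z x Z/5Z is abelian of order 10, so every element is its own conjugacy class: 10 classes, so Z/2Z x Z/5Z (order 10) has exactly 10 irreducible complex representations.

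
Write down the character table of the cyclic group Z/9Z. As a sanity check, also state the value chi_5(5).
Character table of Z/9Z (irreps indexed chi_0,...,chi_8 with chi_k(m) = zeta_9^(k*m), zeta_9 = exp(2*pi*i/9)):
  irrep \ class  {0} (size 1)  {1} (size 1)    {2} (size 1)    {3} (size 1)    {4} (size 1)    {5} (size 1)    {6} (size 1)    {7} (size 1)    {8} (size 1)  
  chi_0          1             1               1               1               1               1               1               1               1             
  chi_1          1             exp(2*I*pi/9)   exp(4*I*pi/9)   exp(2*I*pi/3)   exp(8*I*pi/9)   exp(-8*I*pi/9)  exp(-2*I*pi/3)  exp(-4*I*pi/9)  exp(-2*I*pi/9)
  chi_2          1             exp(4*I*pi/9)   exp(8*I*pi/9)   exp(-2*I*pi/3)  exp(-2*I*pi/9)  exp(2*I*pi/9)   exp(2*I*pi/3)   exp(-8*I*pi/9)  exp(-4*I*pi/9)
  chi_3          1             exp(2*I*pi/3)   exp(-2*I*pi/3)  1               exp(2*I*pi/3)   exp(-2*I*pi/3)  1               exp(2*I*pi/3)   exp(-2*I*pi/3)
  chi_4          1             exp(8*I*pi/9)   exp(-2*I*pi/9)  exp(2*I*pi/3)   exp(-4*I*pi/9)  exp(4*I*pi/9)   exp(-2*I*pi/3)  exp(2*I*pi/9)   exp(-8*I*pi/9)
  chi_5          1             exp(-8*I*pi/9)  exp(2*I*pi/9)   exp(-2*I*pi/3)  exp(4*I*pi/9)   exp(-4*I*pi/9)  exp(2*I*pi/3)   exp(-2*I*pi/9)  exp(8*I*pi/9) 
  chi_6          1             exp(-2*I*pi/3)  exp(2*I*pi/3)   1               exp(-2*I*pi/3)  exp(2*I*pi/3)   1               exp(-2*I*pi/3)  exp(2*I*pi/3) 
  chi_7          1             exp(-4*I*pi/9)  exp(-8*I*pi/9)  exp(2*I*pi/3)   exp(2*I*pi/9)   exp(-2*I*pi/9)  exp(-2*I*pi/3)  exp(8*I*pi/9)   exp(4*I*pi/9) 
  chi_8          1             exp(-2*I*pi/9)  exp(-4*I*pi/9)  exp(-2*I*pi/3)  exp(-8*I*pi/9)  exp(8*I*pi/9)   exp(2*I*pi/3)   exp(4*I*pi/9)   exp(2*I*pi/9) 

Spot check: chi_5(5) = zeta_9^(5*5) = zeta_9^25 = exp(-4*I*pi/9).

Why: Z/9Z is abelian, so all 9 irreducible complex representations are 1-dimensional. They are given by chi_k(m) = zeta_9^(k*m) for k = 0,...,8. Row orthogonality: sum_m chi_k(m) conj(chi_l(m)) = 9 * [k = l].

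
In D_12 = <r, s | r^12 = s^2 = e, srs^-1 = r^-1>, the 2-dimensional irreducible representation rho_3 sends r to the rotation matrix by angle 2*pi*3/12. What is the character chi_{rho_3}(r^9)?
chi_{rho_3}(r^9) = 2*cos(2*pi*3*9/12) = 0

Proof sketch: rho_3(r^9) is rotation by angle 2*pi*3*9/12, whose trace is 2*cos(2*pi*3*9/12) = 0.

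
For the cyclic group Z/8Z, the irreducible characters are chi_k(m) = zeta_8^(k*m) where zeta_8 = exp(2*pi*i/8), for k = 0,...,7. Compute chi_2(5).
chi_2(5) = zeta_8^10 = I

Derivation: chi_2(5) = zeta_8^(2*5) = zeta_8^10. Since zeta_8^8 = 1, this equals zeta_8^2 = exp(2*pi*i*2/8) = I.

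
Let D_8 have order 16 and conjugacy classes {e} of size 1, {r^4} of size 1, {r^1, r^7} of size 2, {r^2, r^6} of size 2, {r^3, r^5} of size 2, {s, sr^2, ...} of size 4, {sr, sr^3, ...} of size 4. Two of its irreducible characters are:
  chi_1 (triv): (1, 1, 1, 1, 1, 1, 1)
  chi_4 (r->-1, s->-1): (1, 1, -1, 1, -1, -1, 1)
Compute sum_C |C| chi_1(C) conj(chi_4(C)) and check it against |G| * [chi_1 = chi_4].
Sum = 0; so <chi_1, chi_4> = 0 (distinct irreducibles are orthogonal).

Reasoning: Compute term by term over conjugacy classes (|C| * chi_1(C) * conj(chi_4(C))):
  1*(1)*conj(1) + 1*(1)*conj(1) + 2*(1)*conj(-1) + 2*(1)*conj(1) + 2*(1)*conj(-1) + 4*(1)*conj(-1) + 4*(1)*conj(1)
  = (1) + (1) + (-2) + (2) + (-2) + (-4) + (4)
  = 0.
Dividing by |G| = 16 gives 0/16 = 0, matching the row-orthogonality relation <chi_1, chi_4> = [chi_1 = chi_4].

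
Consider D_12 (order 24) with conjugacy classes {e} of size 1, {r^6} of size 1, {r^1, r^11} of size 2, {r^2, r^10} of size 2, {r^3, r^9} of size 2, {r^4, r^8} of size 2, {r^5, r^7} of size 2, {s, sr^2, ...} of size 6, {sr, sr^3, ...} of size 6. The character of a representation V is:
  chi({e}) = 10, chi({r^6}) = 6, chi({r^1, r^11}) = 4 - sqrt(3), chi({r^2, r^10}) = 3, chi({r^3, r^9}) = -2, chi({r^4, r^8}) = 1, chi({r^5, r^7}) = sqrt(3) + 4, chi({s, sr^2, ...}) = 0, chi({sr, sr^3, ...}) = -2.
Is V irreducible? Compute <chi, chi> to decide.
Not irreducible (reducible): <chi, chi> = 11 > 1.

Solution. <chi, chi> = (1/|G|) sum_C |C| * |chi(C)|^2 = (1/24)[1*|10|^2 + 1*|6|^2 + 2*|4 - sqrt(3)|^2 + 2*|3|^2 + 2*|-2|^2 + 2*|1|^2 + 2*|sqrt(3) + 4|^2 + 6*|0|^2 + 6*|-2|^2]
  = (1/24)[(100) + (36) + (38 - 16*sqrt(3)) + (18) + (8) + (2) + (16*sqrt(3) + 38) + (0) + (24)] = 264/24 = 11.
A character is irreducible iff <chi, chi> = 1, so this representation is reducible.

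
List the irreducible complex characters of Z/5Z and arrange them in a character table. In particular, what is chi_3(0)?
Character table of Z/5Z (irreps indexed chi_0,...,chi_4 with chi_k(m) = zeta_5^(k*m), zeta_5 = exp(2*pi*i/5)):
  irrep \ class  {0} (size 1)  {1} (size 1)    {2} (size 1)    {3} (size 1)    {4} (size 1)  
  chi_0          1             1               1               1               1             
  chi_1          1             exp(2*I*pi/5)   exp(4*I*pi/5)   exp(-4*I*pi/5)  exp(-2*I*pi/5)
  chi_2          1             exp(4*I*pi/5)   exp(-2*I*pi/5)  exp(2*I*pi/5)   exp(-4*I*pi/5)
  chi_3          1             exp(-4*I*pi/5)  exp(2*I*pi/5)   exp(-2*I*pi/5)  exp(4*I*pi/5) 
  chi_4          1             exp(-2*I*pi/5)  exp(-4*I*pi/5)  exp(4*I*pi/5)   exp(2*I*pi/5) 

Spot check: chi_3(0) = zeta_5^(3*0) = zeta_5^0 = 1.

Working: Z/5Z is abelian, so all 5 irreducible complex representations are 1-dimensional. They are given by chi_k(m) = zeta_5^(k*m) for k = 0,...,4. Row orthogonality: sum_m chi_k(m) conj(chi_l(m)) = 5 * [k = l].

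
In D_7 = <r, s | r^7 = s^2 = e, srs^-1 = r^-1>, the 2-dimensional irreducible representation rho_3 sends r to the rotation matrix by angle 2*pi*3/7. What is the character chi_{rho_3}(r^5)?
chi_{rho_3}(r^5) = 2*cos(2*pi*3*5/7) = 2*cos(30*pi/7)

Proof sketch: rho_3(r^5) is rotation by angle 2*pi*3*5/7, whose trace is 2*cos(2*pi*3*5/7) = 2*cos(30*pi/7).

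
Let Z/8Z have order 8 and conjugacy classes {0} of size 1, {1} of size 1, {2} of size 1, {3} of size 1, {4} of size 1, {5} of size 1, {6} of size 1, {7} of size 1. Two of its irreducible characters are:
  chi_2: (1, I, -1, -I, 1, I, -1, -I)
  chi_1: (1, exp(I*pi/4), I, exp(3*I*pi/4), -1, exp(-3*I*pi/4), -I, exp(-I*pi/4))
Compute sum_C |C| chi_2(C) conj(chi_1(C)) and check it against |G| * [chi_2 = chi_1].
Sum = 0; so <chi_2, chi_1> = 0 (distinct irreducibles are orthogonal).

Working: Compute term by term over conjugacy classes (|C| * chi_2(C) * conj(chi_1(C))):
  1*(1)*conj(1) + 1*(I)*conj(exp(I*pi/4)) + 1*(-1)*conj(I) + 1*(-I)*conj(exp(3*I*pi/4)) + 1*(1)*conj(-1) + 1*(I)*conj(exp(-3*I*pi/4)) + 1*(-1)*conj(-I) + 1*(-I)*conj(exp(-I*pi/4))
  = (1) + (exp(I*pi/4)) + (I) + (-exp(-I*pi/4)) + (-1) + (exp(-3*I*pi/4)) + (-I) + (-exp(3*I*pi/4))
  = 0.
(Exp terms are combined using exp(i*s)*conj(exp(i*t)) = exp(i*(s-t)), and sums of them are collapsed using the identity that for every m > 1 the m distinct m-th roots of unity sum to 0, e.g. 1 + exp(2*I*pi/3) + exp(-2*I*pi/3) = 0.)
Dividing by |G| = 8 gives 0/8 = 0, matching the row-orthogonality relation <chi_2, chi_1> = [chi_2 = chi_1].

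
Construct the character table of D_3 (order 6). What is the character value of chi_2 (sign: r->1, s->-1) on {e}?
Conjugacy classes: {e} of size 1, {r^1, r^2} of size 2, {s, sr, ..., sr^2} of size 3.
Character table:
  irrep \ class              {e} (size 1)  {r^1, r^2} (size 2)  {s, sr, ..., sr^2} (size 3)
  chi_1 (triv)               1             1                    1                          
  chi_2 (sign: r->1, s->-1)  1             1                    -1                         
  chi_3 (2d, j=1)            2             -1                   0                          

Spot check: chi_2 (sign: r->1, s->-1) on {e} = 1.

Working: D_3 has order 2*3 = 6 with 3 conjugacy classes, hence 3 irreducibles. Sum of squared dims 1 + 1 + 4 = 6 = |G|. Linear characters come from the abelianisation; the 2-dimensional irreps have character r^k -> 2*cos(2*pi*j*k/3), reflections -> 0.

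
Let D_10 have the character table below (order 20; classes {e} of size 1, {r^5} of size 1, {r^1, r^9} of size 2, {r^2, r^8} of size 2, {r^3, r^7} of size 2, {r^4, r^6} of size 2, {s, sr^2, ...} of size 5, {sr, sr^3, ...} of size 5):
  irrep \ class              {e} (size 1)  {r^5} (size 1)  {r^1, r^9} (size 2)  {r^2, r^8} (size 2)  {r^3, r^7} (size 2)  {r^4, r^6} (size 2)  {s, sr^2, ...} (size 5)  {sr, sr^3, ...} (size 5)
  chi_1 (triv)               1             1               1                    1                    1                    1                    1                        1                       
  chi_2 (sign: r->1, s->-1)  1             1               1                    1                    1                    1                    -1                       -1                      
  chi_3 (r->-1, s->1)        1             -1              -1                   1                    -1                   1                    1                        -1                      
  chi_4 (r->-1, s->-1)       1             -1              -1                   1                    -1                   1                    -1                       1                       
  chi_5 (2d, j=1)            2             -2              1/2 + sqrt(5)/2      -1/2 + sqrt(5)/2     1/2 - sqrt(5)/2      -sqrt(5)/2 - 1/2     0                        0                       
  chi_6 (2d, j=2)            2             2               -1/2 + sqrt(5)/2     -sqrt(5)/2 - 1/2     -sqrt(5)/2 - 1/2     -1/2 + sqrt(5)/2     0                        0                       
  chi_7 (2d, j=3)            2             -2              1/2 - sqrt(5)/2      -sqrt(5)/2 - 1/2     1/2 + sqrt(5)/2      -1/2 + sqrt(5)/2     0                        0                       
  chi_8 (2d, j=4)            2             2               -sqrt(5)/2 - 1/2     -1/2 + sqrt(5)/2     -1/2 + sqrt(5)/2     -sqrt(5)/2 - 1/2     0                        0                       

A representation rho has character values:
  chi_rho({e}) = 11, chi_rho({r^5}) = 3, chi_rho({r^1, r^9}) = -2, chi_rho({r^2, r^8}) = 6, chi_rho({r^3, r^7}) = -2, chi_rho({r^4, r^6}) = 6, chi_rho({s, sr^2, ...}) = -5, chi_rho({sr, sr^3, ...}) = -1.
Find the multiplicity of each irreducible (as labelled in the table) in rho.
Multiplicities: chi_1: 0, chi_2: 3, chi_3: 1, chi_4: 3, chi_5: 0, chi_6: 1, chi_7: 0, chi_8: 1.

Working: Use <chi_rho, chi> = (1/|G|) sum_C |C| * chi_rho(C) * conj(chi(C)) with |G| = 20 for each irreducible chi in the table:
  <chi_rho, chi_1> = (1/20)[1*(11)*conj(1) + 1*(3)*conj(1) + 2*(-2)*conj(1) + 2*(6)*conj(1) + 2*(-2)*conj(1) + 2*(6)*conj(1) + 5*(-5)*conj(1) + 5*(-1)*conj(1)]
      = (1/20)[(11) + (3) + (-4) + (12) + (-4) + (12) + (-25) + (-5)] = 0/20 = 0
  <chi_rho, chi_2> = (1/20)[1*(11)*conj(1) + 1*(3)*conj(1) + 2*(-2)*conj(1) + 2*(6)*conj(1) + 2*(-2)*conj(1) + 2*(6)*conj(1) + 5*(-5)*conj(-1) + 5*(-1)*conj(-1)]
      = (1/20)[(11) + (3) + (-4) + (12) + (-4) + (12) + (25) + (5)] = 60/20 = 3
  <chi_rho, chi_3> = (1/20)[1*(11)*conj(1) + 1*(3)*conj(-1) + 2*(-2)*conj(-1) + 2*(6)*conj(1) + 2*(-2)*conj(-1) + 2*(6)*conj(1) + 5*(-5)*conj(1) + 5*(-1)*conj(-1)]
      = (1/20)[(11) + (-3) + (4) + (12) + (4) + (12) + (-25) + (5)] = 20/20 = 1
  <chi_rho, chi_4> = (1/20)[1*(11)*conj(1) + 1*(3)*conj(-1) + 2*(-2)*conj(-1) + 2*(6)*conj(1) + 2*(-2)*conj(-1) + 2*(6)*conj(1) + 5*(-5)*conj(-1) + 5*(-1)*conj(1)]
      = (1/20)[(11) + (-3) + (4) + (12) + (4) + (12) + (25) + (-5)] = 60/20 = 3
  <chi_rho, chi_5> = (1/20)[1*(11)*conj(2) + 1*(3)*conj(-2) + 2*(-2)*conj(1/2 + sqrt(5)/2) + 2*(6)*conj(-1/2 + sqrt(5)/2) + 2*(-2)*conj(1/2 - sqrt(5)/2) + 2*(6)*conj(-sqrt(5)/2 - 1/2) + 5*(-5)*conj(0) + 5*(-1)*conj(0)]
      = (1/20)[(22) + (-6) + (-2*sqrt(5) - 2) + (-6 + 6*sqrt(5)) + (-2 + 2*sqrt(5)) + (-6*sqrt(5) - 6) + (0) + (0)] = 0/20 = 0
  <chi_rho, chi_6> = (1/20)[1*(11)*conj(2) + 1*(3)*conj(2) + 2*(-2)*conj(-1/2 + sqrt(5)/2) + 2*(6)*conj(-sqrt(5)/2 - 1/2) + 2*(-2)*conj(-sqrt(5)/2 - 1/2) + 2*(6)*conj(-1/2 + sqrt(5)/2) + 5*(-5)*conj(0) + 5*(-1)*conj(0)]
      = (1/20)[(22) + (6) + (2 - 2*sqrt(5)) + (-6*sqrt(5) - 6) + (2 + 2*sqrt(5)) + (-6 + 6*sqrt(5)) + (0) + (0)] = 20/20 = 1
  <chi_rho, chi_7> = (1/20)[1*(11)*conj(2) + 1*(3)*conj(-2) + 2*(-2)*conj(1/2 - sqrt(5)/2) + 2*(6)*conj(-sqrt(5)/2 - 1/2) + 2*(-2)*conj(1/2 + sqrt(5)/2) + 2*(6)*conj(-1/2 + sqrt(5)/2) + 5*(-5)*conj(0) + 5*(-1)*conj(0)]
      = (1/20)[(22) + (-6) + (-2 + 2*sqrt(5)) + (-6*sqrt(5) - 6) + (-2*sqrt(5) - 2) + (-6 + 6*sqrt(5)) + (0) + (0)] = 0/20 = 0
  <chi_rho, chi_8> = (1/20)[1*(11)*conj(2) + 1*(3)*conj(2) + 2*(-2)*conj(-sqrt(5)/2 - 1/2) + 2*(6)*conj(-1/2 + sqrt(5)/2) + 2*(-2)*conj(-1/2 + sqrt(5)/2) + 2*(6)*conj(-sqrt(5)/2 - 1/2) + 5*(-5)*conj(0) + 5*(-1)*conj(0)]
      = (1/20)[(22) + (6) + (2 + 2*sqrt(5)) + (-6 + 6*sqrt(5)) + (2 - 2*sqrt(5)) + (-6*sqrt(5) - 6) + (0) + (0)] = 20/20 = 1
Dimension check: dim(rho) = sum (mult * dim) = 0*1 + 3*1 + 1*1 + 3*1 + 0*2 + 1*2 + 0*2 + 1*2 = 11 = chi_rho(e) = 11.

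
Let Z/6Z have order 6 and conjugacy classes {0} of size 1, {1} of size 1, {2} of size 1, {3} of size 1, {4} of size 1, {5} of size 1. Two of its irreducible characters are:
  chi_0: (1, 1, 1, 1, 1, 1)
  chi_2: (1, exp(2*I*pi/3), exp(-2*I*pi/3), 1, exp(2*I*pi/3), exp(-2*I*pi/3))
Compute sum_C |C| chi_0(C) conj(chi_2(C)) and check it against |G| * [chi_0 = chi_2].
Sum = 0; so <chi_0, chi_2> = 0 (distinct irreducibles are orthogonal).

Argument: Compute term by term over conjugacy classes (|C| * chi_0(C) * conj(chi_2(C))):
  1*(1)*conj(1) + 1*(1)*conj(exp(2*I*pi/3)) + 1*(1)*conj(exp(-2*I*pi/3)) + 1*(1)*conj(1) + 1*(1)*conj(exp(2*I*pi/3)) + 1*(1)*conj(exp(-2*I*pi/3))
  = (1) + (exp(-2*I*pi/3)) + (exp(2*I*pi/3)) + (1) + (exp(-2*I*pi/3)) + (exp(2*I*pi/3))
  = 0.
(Exp terms are combined using exp(i*s)*conj(exp(i*t)) = exp(i*(s-t)), and sums of them are collapsed using the identity that for every m > 1 the m distinct m-th roots of unity sum to 0, e.g. 1 + exp(2*I*pi/3) + exp(-2*I*pi/3) = 0.)
Dividing by |G| = 6 gives 0/6 = 0, matching the row-orthogonality relation <chi_0, chi_2> = [chi_0 = chi_2].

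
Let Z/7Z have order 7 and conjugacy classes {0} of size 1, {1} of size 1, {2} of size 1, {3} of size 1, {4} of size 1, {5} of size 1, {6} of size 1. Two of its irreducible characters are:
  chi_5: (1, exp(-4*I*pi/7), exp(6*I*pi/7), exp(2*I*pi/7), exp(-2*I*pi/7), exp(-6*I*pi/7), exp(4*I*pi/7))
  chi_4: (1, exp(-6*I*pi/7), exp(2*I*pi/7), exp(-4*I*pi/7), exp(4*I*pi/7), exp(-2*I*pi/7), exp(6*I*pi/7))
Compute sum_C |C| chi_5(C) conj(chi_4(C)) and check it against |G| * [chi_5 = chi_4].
Sum = 0; so <chi_5, chi_4> = 0 (distinct irreducibles are orthogonal).

Proof sketch: Compute term by term over conjugacy classes (|C| * chi_5(C) * conj(chi_4(C))):
  1*(1)*conj(1) + 1*(exp(-4*I*pi/7))*conj(exp(-6*I*pi/7)) + 1*(exp(6*I*pi/7))*conj(exp(2*I*pi/7)) + 1*(exp(2*I*pi/7))*conj(exp(-4*I*pi/7)) + 1*(exp(-2*I*pi/7))*conj(exp(4*I*pi/7)) + 1*(exp(-6*I*pi/7))*conj(exp(-2*I*pi/7)) + 1*(exp(4*I*pi/7))*conj(exp(6*I*pi/7))
  = (1) + (exp(2*I*pi/7)) + (exp(4*I*pi/7)) + (exp(6*I*pi/7)) + (exp(-6*I*pi/7)) + (exp(-4*I*pi/7)) + (exp(-2*I*pi/7))
  = 0.
(Exp terms are combined using exp(i*s)*conj(exp(i*t)) = exp(i*(s-t)), and sums of them are collapsed using the identity that for every m > 1 the m distinct m-th roots of unity sum to 0, e.g. 1 + exp(2*I*pi/3) + exp(-2*I*pi/3) = 0.)
Dividing by |G| = 7 gives 0/7 = 0, matching the row-orthogonality relation <chi_5, chi_4> = [chi_5 = chi_4].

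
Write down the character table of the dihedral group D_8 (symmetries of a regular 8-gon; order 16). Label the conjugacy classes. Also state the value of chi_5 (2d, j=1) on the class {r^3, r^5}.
Conjugacy classes: {e} of size 1, {r^4} of size 1, {r^1, r^7} of size 2, {r^2, r^6} of size 2, {r^3, r^5} of size 2, {s, sr^2, ...} of size 4, {sr, sr^3, ...} of size 4.
Character table:
  irrep \ class              {e} (size 1)  {r^4} (size 1)  {r^1, r^7} (size 2)  {r^2, r^6} (size 2)  {r^3, r^5} (size 2)  {s, sr^2, ...} (size 4)  {sr, sr^3, ...} (size 4)
  chi_1 (triv)               1             1               1                    1                    1                    1                        1                       
  chi_2 (sign: r->1, s->-1)  1             1               1                    1                    1                    -1                       -1                      
  chi_3 (r->-1, s->1)        1             1               -1                   1                    -1                   1                        -1                      
  chi_4 (r->-1, s->-1)       1             1               -1                   1                    -1                   -1                       1                       
  chi_5 (2d, j=1)            2             -2              sqrt(2)              0                    -sqrt(2)             0                        0                       
  chi_6 (2d, j=2)            2             2               0                    -2                   0                    0                        0                       
  chi_7 (2d, j=3)            2             -2              -sqrt(2)             0                    sqrt(2)              0                        0                       

Spot check: chi_5 (2d, j=1) on {r^3, r^5} = -sqrt(2).

Details: D_8 has order 2*8 = 16 with 7 conjugacy classes, hence 7 irreducibles. Sum of squared dims 1 + 1 + 1 + 1 + 4 + 4 + 4 = 16 = |G|. Linear characters come from the abelianisation; the 2-dimensional irreps have character r^k -> 2*cos(2*pi*j*k/8), reflections -> 0.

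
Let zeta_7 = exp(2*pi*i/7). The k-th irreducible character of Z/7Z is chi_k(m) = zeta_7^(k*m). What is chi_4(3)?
chi_4(3) = zeta_7^12 = exp(-4*I*pi/7)

Working: chi_4(3) = zeta_7^(4*3) = zeta_7^12. Since zeta_7^7 = 1, this equals zeta_7^5 = exp(2*pi*i*5/7) = exp(-4*I*pi/7).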